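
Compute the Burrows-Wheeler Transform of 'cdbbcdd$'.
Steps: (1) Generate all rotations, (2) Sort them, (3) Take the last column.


Rotations (sorted):
  0: $cdbbcdd -> last char: d
  1: bbcdd$cd -> last char: d
  2: bcdd$cdb -> last char: b
  3: cdbbcdd$ -> last char: $
  4: cdd$cdbb -> last char: b
  5: d$cdbbcd -> last char: d
  6: dbbcdd$c -> last char: c
  7: dd$cdbbc -> last char: c


BWT = ddb$bdcc


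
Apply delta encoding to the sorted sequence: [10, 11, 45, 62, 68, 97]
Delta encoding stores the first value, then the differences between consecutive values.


First value: 10
Deltas:
  11 - 10 = 1
  45 - 11 = 34
  62 - 45 = 17
  68 - 62 = 6
  97 - 68 = 29


Delta encoded: [10, 1, 34, 17, 6, 29]


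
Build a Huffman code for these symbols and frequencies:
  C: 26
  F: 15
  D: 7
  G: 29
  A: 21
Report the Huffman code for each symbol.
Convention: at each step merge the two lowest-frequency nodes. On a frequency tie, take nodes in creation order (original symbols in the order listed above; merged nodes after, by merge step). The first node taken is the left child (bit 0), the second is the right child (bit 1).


Huffman tree construction:
Step 1: Merge D(7) + F(15) = 22
Step 2: Merge A(21) + (D+F)(22) = 43
Step 3: Merge C(26) + G(29) = 55
Step 4: Merge (A+(D+F))(43) + (C+G)(55) = 98
Read each symbol's code off the tree from the root (left child = 0, right child = 1).

Codes:
  C: 10 (length 2)
  F: 011 (length 3)
  D: 010 (length 3)
  G: 11 (length 2)
  A: 00 (length 2)
Average code length: 218/98 = 2.2245 bits/symbol


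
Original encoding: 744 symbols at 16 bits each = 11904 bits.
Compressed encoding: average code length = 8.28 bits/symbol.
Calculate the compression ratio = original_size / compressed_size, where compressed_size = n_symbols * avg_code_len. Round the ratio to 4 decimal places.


original_size = n_symbols * orig_bits = 744 * 16 = 11904 bits
compressed_size = n_symbols * avg_code_len = 744 * 8.28 = 6160.32 bits
ratio = original_size / compressed_size = 11904 / 6160.32 = 1.9324

Compression ratio = 1.9324


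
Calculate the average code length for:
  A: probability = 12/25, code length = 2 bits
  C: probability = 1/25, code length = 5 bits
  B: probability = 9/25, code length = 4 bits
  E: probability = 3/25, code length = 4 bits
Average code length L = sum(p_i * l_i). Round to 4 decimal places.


Weighted contributions p_i * l_i:
  A: (12/25) * 2 = 24/25
  C: (1/25) * 5 = 5/25
  B: (9/25) * 4 = 36/25
  E: (3/25) * 4 = 12/25
Sum = (24 + 5 + 36 + 12)/25 = 77/25

L = 77/25 = 3.0800 bits/symbol


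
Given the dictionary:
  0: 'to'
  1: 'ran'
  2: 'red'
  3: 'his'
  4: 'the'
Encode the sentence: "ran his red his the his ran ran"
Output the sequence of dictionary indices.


Look up each word in the dictionary:
  'ran' -> 1
  'his' -> 3
  'red' -> 2
  'his' -> 3
  'the' -> 4
  'his' -> 3
  'ran' -> 1
  'ran' -> 1

Encoded: [1, 3, 2, 3, 4, 3, 1, 1]


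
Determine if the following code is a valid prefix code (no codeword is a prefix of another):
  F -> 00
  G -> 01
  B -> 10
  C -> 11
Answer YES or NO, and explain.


Checking each pair (does one codeword prefix another?):
  F='00' vs G='01': no prefix
  F='00' vs B='10': no prefix
  F='00' vs C='11': no prefix
  G='01' vs F='00': no prefix
  G='01' vs B='10': no prefix
  G='01' vs C='11': no prefix
  B='10' vs F='00': no prefix
  B='10' vs G='01': no prefix
  B='10' vs C='11': no prefix
  C='11' vs F='00': no prefix
  C='11' vs G='01': no prefix
  C='11' vs B='10': no prefix
No violation found over all pairs.

YES -- this is a valid prefix code. No codeword is a prefix of any other codeword.


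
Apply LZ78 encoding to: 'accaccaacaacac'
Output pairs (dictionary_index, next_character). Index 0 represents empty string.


LZ78 encoding steps:
Dictionary: {0: ''}
Step 1: w='' (idx 0), next='a' -> output (0, 'a'), add 'a' as idx 1
Step 2: w='' (idx 0), next='c' -> output (0, 'c'), add 'c' as idx 2
Step 3: w='c' (idx 2), next='a' -> output (2, 'a'), add 'ca' as idx 3
Step 4: w='c' (idx 2), next='c' -> output (2, 'c'), add 'cc' as idx 4
Step 5: w='a' (idx 1), next='a' -> output (1, 'a'), add 'aa' as idx 5
Step 6: w='ca' (idx 3), next='a' -> output (3, 'a'), add 'caa' as idx 6
Step 7: w='ca' (idx 3), next='c' -> output (3, 'c'), add 'cac' as idx 7


Encoded: [(0, 'a'), (0, 'c'), (2, 'a'), (2, 'c'), (1, 'a'), (3, 'a'), (3, 'c')]


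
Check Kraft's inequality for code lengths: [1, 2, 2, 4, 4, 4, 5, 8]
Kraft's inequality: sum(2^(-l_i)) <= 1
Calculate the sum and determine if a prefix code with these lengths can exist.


Sum = 2^(-1) + 2^(-2) + 2^(-2) + 2^(-4) + 2^(-4) + 2^(-4) + 2^(-5) + 2^(-8)
    = 0.5 + 0.25 + 0.25 + 0.0625 + 0.0625 + 0.0625 + 0.03125 + 0.00390625
    = 313/256 = 1.22265625
Since 1.22265625 > 1, Kraft's inequality is NOT satisfied.
A prefix code with these lengths CANNOT exist.

Kraft sum = 1.22265625. Not satisfied.


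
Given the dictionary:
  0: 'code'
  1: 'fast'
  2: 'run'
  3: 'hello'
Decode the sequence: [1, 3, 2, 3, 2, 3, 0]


Look up each index in the dictionary:
  1 -> 'fast'
  3 -> 'hello'
  2 -> 'run'
  3 -> 'hello'
  2 -> 'run'
  3 -> 'hello'
  0 -> 'code'

Decoded: "fast hello run hello run hello code"


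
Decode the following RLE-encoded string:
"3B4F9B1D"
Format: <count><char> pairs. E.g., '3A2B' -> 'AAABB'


Expanding each <count><char> pair:
  3B -> 'BBB'
  4F -> 'FFFF'
  9B -> 'BBBBBBBBB'
  1D -> 'D'

Decoded = BBBFFFFBBBBBBBBBD


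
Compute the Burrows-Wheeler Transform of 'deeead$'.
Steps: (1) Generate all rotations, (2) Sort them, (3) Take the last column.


Rotations (sorted):
  0: $deeead -> last char: d
  1: ad$deee -> last char: e
  2: d$deeea -> last char: a
  3: deeead$ -> last char: $
  4: ead$dee -> last char: e
  5: eead$de -> last char: e
  6: eeead$d -> last char: d


BWT = dea$eed


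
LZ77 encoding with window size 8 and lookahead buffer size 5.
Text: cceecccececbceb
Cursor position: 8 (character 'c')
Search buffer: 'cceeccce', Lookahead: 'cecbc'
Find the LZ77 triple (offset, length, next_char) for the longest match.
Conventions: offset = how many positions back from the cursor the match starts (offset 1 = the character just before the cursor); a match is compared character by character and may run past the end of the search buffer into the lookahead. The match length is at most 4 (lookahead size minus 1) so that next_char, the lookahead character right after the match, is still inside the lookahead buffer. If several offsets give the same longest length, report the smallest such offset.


Try each offset into the search buffer:
  offset=1 (pos 7, char 'e'): match length 0
  offset=2 (pos 6, char 'c'): match length 3
  offset=3 (pos 5, char 'c'): match length 1
  offset=4 (pos 4, char 'c'): match length 1
  offset=5 (pos 3, char 'e'): match length 0
  offset=6 (pos 2, char 'e'): match length 0
  offset=7 (pos 1, char 'c'): match length 2
  offset=8 (pos 0, char 'c'): match length 1
Longest match has length 3 at offset 2.
next_char = character at position 8 + 3 = 11 -> 'b'

Best match: offset=2, length=3 (matching 'cec' starting at position 6)
LZ77 triple: (2, 3, 'b')


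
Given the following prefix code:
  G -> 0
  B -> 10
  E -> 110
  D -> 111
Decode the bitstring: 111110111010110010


Decoding step by step:
Bits 111 -> D
Bits 110 -> E
Bits 111 -> D
Bits 0 -> G
Bits 10 -> B
Bits 110 -> E
Bits 0 -> G
Bits 10 -> B


Decoded message: DEDGBEGB


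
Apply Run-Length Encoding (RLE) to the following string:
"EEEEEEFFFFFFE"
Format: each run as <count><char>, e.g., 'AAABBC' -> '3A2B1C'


Scanning runs left to right:
  i=0: run of 'E' x 6 -> '6E'
  i=6: run of 'F' x 6 -> '6F'
  i=12: run of 'E' x 1 -> '1E'

RLE = 6E6F1E


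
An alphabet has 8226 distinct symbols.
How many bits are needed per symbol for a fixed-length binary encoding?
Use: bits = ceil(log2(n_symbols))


log2(8226) = 13.006
Bracket: 2^13 = 8192 < 8226 <= 2^14 = 16384
So ceil(log2(8226)) = 14

bits = ceil(log2(8226)) = ceil(13.006) = 14 bits


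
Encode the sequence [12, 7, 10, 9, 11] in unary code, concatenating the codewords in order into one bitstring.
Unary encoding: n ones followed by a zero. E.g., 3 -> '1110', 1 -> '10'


Encode each number as n ones followed by a terminating 0:
  12 -> 1111111111110 (13 bits)
  7 -> 11111110 (8 bits)
  10 -> 11111111110 (11 bits)
  9 -> 1111111110 (10 bits)
  11 -> 111111111110 (12 bits)
Total length = 13 + 8 + 11 + 10 + 12 = 54 bits.

Unary([12, 7, 10, 9, 11]) = 111111111111011111110111111111101111111110111111111110 (54 bits)


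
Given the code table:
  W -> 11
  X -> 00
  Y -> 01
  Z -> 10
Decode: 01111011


Decoding:
01 -> Y
11 -> W
10 -> Z
11 -> W


Result: YWZW


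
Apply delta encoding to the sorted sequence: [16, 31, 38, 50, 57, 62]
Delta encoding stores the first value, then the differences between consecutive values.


First value: 16
Deltas:
  31 - 16 = 15
  38 - 31 = 7
  50 - 38 = 12
  57 - 50 = 7
  62 - 57 = 5


Delta encoded: [16, 15, 7, 12, 7, 5]


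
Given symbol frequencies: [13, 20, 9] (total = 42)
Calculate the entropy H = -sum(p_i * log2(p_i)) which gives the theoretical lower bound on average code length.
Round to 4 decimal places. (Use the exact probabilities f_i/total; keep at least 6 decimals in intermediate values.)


Per-symbol terms -p_i * log2(p_i) with p_i = f_i/42:
  p = 13/42 = 0.309524: log2(p) = -1.691878, -p*log2(p) = 0.523676
  p = 20/42 = 0.476190: log2(p) = -1.070389, -p*log2(p) = 0.509709
  p = 9/42 = 0.214286: log2(p) = -2.222392, -p*log2(p) = 0.476227
H = 0.523676 + 0.509709 + 0.476227 = 1.509612

H = 1.5096 bits/symbol


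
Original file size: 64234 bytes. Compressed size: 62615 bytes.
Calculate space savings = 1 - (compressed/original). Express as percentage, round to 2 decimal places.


ratio = compressed/original = 62615/64234 = 0.974795
savings = 1 - ratio = 1 - 0.974795 = 0.025205
as a percentage: 0.025205 * 100 = 2.52%

Space savings = 1 - 62615/64234 = 2.52%


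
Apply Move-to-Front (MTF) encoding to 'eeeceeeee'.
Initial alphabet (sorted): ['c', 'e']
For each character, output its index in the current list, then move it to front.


MTF encoding:
'e': index 1 in ['c', 'e'] -> ['e', 'c']
'e': index 0 in ['e', 'c'] -> ['e', 'c']
'e': index 0 in ['e', 'c'] -> ['e', 'c']
'c': index 1 in ['e', 'c'] -> ['c', 'e']
'e': index 1 in ['c', 'e'] -> ['e', 'c']
'e': index 0 in ['e', 'c'] -> ['e', 'c']
'e': index 0 in ['e', 'c'] -> ['e', 'c']
'e': index 0 in ['e', 'c'] -> ['e', 'c']
'e': index 0 in ['e', 'c'] -> ['e', 'c']


Output: [1, 0, 0, 1, 1, 0, 0, 0, 0]


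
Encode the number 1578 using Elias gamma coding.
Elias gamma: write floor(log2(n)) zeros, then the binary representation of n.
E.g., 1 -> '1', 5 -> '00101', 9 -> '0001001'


num_bits = floor(log2(1578)) + 1 = 11
leading_zeros = num_bits - 1 = 10
binary(1578) = 11000101010

Elias gamma(1578) = '0000000000' + '11000101010' = 000000000011000101010 (21 bits)


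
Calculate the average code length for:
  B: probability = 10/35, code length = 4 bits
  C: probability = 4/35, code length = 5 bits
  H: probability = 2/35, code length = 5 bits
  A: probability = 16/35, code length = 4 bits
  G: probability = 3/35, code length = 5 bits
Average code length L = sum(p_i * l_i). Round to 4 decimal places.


Weighted contributions p_i * l_i:
  B: (10/35) * 4 = 40/35
  C: (4/35) * 5 = 20/35
  H: (2/35) * 5 = 10/35
  A: (16/35) * 4 = 64/35
  G: (3/35) * 5 = 15/35
Sum = (40 + 20 + 10 + 64 + 15)/35 = 149/35

L = 149/35 = 4.2571 bits/symbol


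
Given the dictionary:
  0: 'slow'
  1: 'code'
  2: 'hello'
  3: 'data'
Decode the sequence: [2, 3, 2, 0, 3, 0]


Look up each index in the dictionary:
  2 -> 'hello'
  3 -> 'data'
  2 -> 'hello'
  0 -> 'slow'
  3 -> 'data'
  0 -> 'slow'

Decoded: "hello data hello slow data slow"


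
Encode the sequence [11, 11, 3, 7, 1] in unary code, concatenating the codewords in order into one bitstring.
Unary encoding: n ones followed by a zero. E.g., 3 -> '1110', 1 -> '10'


Encode each number as n ones followed by a terminating 0:
  11 -> 111111111110 (12 bits)
  11 -> 111111111110 (12 bits)
  3 -> 1110 (4 bits)
  7 -> 11111110 (8 bits)
  1 -> 10 (2 bits)
Total length = 12 + 12 + 4 + 8 + 2 = 38 bits.

Unary([11, 11, 3, 7, 1]) = 11111111111011111111111011101111111010 (38 bits)


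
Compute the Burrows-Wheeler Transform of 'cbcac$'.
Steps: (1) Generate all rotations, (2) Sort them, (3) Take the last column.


Rotations (sorted):
  0: $cbcac -> last char: c
  1: ac$cbc -> last char: c
  2: bcac$c -> last char: c
  3: c$cbca -> last char: a
  4: cac$cb -> last char: b
  5: cbcac$ -> last char: $


BWT = cccab$


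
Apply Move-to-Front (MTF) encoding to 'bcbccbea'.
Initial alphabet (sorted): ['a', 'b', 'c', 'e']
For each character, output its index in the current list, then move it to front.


MTF encoding:
'b': index 1 in ['a', 'b', 'c', 'e'] -> ['b', 'a', 'c', 'e']
'c': index 2 in ['b', 'a', 'c', 'e'] -> ['c', 'b', 'a', 'e']
'b': index 1 in ['c', 'b', 'a', 'e'] -> ['b', 'c', 'a', 'e']
'c': index 1 in ['b', 'c', 'a', 'e'] -> ['c', 'b', 'a', 'e']
'c': index 0 in ['c', 'b', 'a', 'e'] -> ['c', 'b', 'a', 'e']
'b': index 1 in ['c', 'b', 'a', 'e'] -> ['b', 'c', 'a', 'e']
'e': index 3 in ['b', 'c', 'a', 'e'] -> ['e', 'b', 'c', 'a']
'a': index 3 in ['e', 'b', 'c', 'a'] -> ['a', 'e', 'b', 'c']


Output: [1, 2, 1, 1, 0, 1, 3, 3]


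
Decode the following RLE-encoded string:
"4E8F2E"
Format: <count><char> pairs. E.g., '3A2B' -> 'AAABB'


Expanding each <count><char> pair:
  4E -> 'EEEE'
  8F -> 'FFFFFFFF'
  2E -> 'EE'

Decoded = EEEEFFFFFFFFEE


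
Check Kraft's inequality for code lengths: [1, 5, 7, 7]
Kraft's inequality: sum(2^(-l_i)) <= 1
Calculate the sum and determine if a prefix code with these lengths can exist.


Sum = 2^(-1) + 2^(-5) + 2^(-7) + 2^(-7)
    = 0.5 + 0.03125 + 0.0078125 + 0.0078125
    = 70/128 = 0.546875
Since 0.546875 <= 1, Kraft's inequality IS satisfied.
A prefix code with these lengths CAN exist.

Kraft sum = 0.546875. Satisfied.


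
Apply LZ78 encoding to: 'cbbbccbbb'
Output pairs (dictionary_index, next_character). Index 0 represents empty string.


LZ78 encoding steps:
Dictionary: {0: ''}
Step 1: w='' (idx 0), next='c' -> output (0, 'c'), add 'c' as idx 1
Step 2: w='' (idx 0), next='b' -> output (0, 'b'), add 'b' as idx 2
Step 3: w='b' (idx 2), next='b' -> output (2, 'b'), add 'bb' as idx 3
Step 4: w='c' (idx 1), next='c' -> output (1, 'c'), add 'cc' as idx 4
Step 5: w='bb' (idx 3), next='b' -> output (3, 'b'), add 'bbb' as idx 5


Encoded: [(0, 'c'), (0, 'b'), (2, 'b'), (1, 'c'), (3, 'b')]


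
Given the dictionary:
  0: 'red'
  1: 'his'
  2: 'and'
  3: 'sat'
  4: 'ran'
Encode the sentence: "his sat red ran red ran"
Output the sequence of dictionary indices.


Look up each word in the dictionary:
  'his' -> 1
  'sat' -> 3
  'red' -> 0
  'ran' -> 4
  'red' -> 0
  'ran' -> 4

Encoded: [1, 3, 0, 4, 0, 4]


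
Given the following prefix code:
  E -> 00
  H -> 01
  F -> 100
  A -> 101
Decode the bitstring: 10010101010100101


Decoding step by step:
Bits 100 -> F
Bits 101 -> A
Bits 01 -> H
Bits 01 -> H
Bits 01 -> H
Bits 00 -> E
Bits 101 -> A


Decoded message: FAHHHEA


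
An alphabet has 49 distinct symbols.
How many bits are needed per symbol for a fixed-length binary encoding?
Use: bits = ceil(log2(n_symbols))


log2(49) = 5.6147
Bracket: 2^5 = 32 < 49 <= 2^6 = 64
So ceil(log2(49)) = 6

bits = ceil(log2(49)) = ceil(5.6147) = 6 bits


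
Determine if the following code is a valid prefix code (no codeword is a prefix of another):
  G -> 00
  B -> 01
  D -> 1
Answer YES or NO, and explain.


Checking each pair (does one codeword prefix another?):
  G='00' vs B='01': no prefix
  G='00' vs D='1': no prefix
  B='01' vs G='00': no prefix
  B='01' vs D='1': no prefix
  D='1' vs G='00': no prefix
  D='1' vs B='01': no prefix
No violation found over all pairs.

YES -- this is a valid prefix code. No codeword is a prefix of any other codeword.


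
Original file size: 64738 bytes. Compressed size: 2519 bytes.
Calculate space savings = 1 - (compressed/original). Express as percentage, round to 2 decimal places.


ratio = compressed/original = 2519/64738 = 0.038911
savings = 1 - ratio = 1 - 0.038911 = 0.961089
as a percentage: 0.961089 * 100 = 96.11%

Space savings = 1 - 2519/64738 = 96.11%


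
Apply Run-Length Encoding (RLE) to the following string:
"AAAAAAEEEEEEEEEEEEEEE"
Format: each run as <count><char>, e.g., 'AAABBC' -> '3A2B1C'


Scanning runs left to right:
  i=0: run of 'A' x 6 -> '6A'
  i=6: run of 'E' x 15 -> '15E'

RLE = 6A15E


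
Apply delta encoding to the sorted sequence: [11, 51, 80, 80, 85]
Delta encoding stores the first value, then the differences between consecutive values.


First value: 11
Deltas:
  51 - 11 = 40
  80 - 51 = 29
  80 - 80 = 0
  85 - 80 = 5


Delta encoded: [11, 40, 29, 0, 5]


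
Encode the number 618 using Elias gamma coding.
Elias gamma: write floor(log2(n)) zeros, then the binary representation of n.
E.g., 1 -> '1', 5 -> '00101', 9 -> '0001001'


num_bits = floor(log2(618)) + 1 = 10
leading_zeros = num_bits - 1 = 9
binary(618) = 1001101010

Elias gamma(618) = '000000000' + '1001101010' = 0000000001001101010 (19 bits)


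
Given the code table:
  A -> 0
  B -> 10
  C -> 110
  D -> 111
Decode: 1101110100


Decoding:
110 -> C
111 -> D
0 -> A
10 -> B
0 -> A


Result: CDABA


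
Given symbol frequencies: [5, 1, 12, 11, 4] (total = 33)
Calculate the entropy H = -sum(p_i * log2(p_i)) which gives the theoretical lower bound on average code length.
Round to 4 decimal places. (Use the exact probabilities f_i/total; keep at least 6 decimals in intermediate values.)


Per-symbol terms -p_i * log2(p_i) with p_i = f_i/33:
  p = 5/33 = 0.151515: log2(p) = -2.722466, -p*log2(p) = 0.412495
  p = 1/33 = 0.030303: log2(p) = -5.044394, -p*log2(p) = 0.152860
  p = 12/33 = 0.363636: log2(p) = -1.459432, -p*log2(p) = 0.530702
  p = 11/33 = 0.333333: log2(p) = -1.584963, -p*log2(p) = 0.528321
  p = 4/33 = 0.121212: log2(p) = -3.044394, -p*log2(p) = 0.369017
H = 0.412495 + 0.152860 + 0.530702 + 0.528321 + 0.369017 = 1.993395

H = 1.9934 bits/symbol


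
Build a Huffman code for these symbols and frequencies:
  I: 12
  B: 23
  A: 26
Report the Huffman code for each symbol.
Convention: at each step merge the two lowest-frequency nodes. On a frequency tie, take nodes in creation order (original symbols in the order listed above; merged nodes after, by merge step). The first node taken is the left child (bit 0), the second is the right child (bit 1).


Huffman tree construction:
Step 1: Merge I(12) + B(23) = 35
Step 2: Merge A(26) + (I+B)(35) = 61
Read each symbol's code off the tree from the root (left child = 0, right child = 1).

Codes:
  I: 10 (length 2)
  B: 11 (length 2)
  A: 0 (length 1)
Average code length: 96/61 = 1.5738 bits/symbol


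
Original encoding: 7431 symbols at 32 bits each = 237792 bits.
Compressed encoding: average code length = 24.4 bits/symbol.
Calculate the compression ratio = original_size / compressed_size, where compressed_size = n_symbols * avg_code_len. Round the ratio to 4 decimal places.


original_size = n_symbols * orig_bits = 7431 * 32 = 237792 bits
compressed_size = n_symbols * avg_code_len = 7431 * 24.4 = 181316.4 bits
ratio = original_size / compressed_size = 237792 / 181316.4 = 1.3115

Compression ratio = 1.3115


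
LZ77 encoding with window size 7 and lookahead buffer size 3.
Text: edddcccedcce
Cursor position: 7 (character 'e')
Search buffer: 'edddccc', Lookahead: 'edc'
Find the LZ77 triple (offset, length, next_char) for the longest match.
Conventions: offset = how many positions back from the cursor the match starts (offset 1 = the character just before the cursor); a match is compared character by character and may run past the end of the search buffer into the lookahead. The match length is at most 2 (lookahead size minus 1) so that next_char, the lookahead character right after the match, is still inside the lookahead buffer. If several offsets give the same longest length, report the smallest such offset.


Try each offset into the search buffer:
  offset=1 (pos 6, char 'c'): match length 0
  offset=2 (pos 5, char 'c'): match length 0
  offset=3 (pos 4, char 'c'): match length 0
  offset=4 (pos 3, char 'd'): match length 0
  offset=5 (pos 2, char 'd'): match length 0
  offset=6 (pos 1, char 'd'): match length 0
  offset=7 (pos 0, char 'e'): match length 2
Longest match has length 2 at offset 7.
next_char = character at position 7 + 2 = 9 -> 'c'

Best match: offset=7, length=2 (matching 'ed' starting at position 0)
LZ77 triple: (7, 2, 'c')


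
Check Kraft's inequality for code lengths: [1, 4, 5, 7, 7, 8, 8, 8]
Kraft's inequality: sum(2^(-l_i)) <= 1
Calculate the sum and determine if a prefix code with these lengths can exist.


Sum = 2^(-1) + 2^(-4) + 2^(-5) + 2^(-7) + 2^(-7) + 2^(-8) + 2^(-8) + 2^(-8)
    = 0.5 + 0.0625 + 0.03125 + 0.0078125 + 0.0078125 + 0.00390625 + 0.00390625 + 0.00390625
    = 159/256 = 0.62109375
Since 0.62109375 <= 1, Kraft's inequality IS satisfied.
A prefix code with these lengths CAN exist.

Kraft sum = 0.62109375. Satisfied.


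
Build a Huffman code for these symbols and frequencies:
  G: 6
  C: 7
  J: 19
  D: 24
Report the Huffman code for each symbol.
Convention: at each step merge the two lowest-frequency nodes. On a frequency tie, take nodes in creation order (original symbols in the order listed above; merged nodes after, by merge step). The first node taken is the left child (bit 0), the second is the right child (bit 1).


Huffman tree construction:
Step 1: Merge G(6) + C(7) = 13
Step 2: Merge (G+C)(13) + J(19) = 32
Step 3: Merge D(24) + ((G+C)+J)(32) = 56
Read each symbol's code off the tree from the root (left child = 0, right child = 1).

Codes:
  G: 100 (length 3)
  C: 101 (length 3)
  J: 11 (length 2)
  D: 0 (length 1)
Average code length: 101/56 = 1.8036 bits/symbol


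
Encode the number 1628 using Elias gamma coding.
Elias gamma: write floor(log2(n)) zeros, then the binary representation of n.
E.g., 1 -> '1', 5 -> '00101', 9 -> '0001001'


num_bits = floor(log2(1628)) + 1 = 11
leading_zeros = num_bits - 1 = 10
binary(1628) = 11001011100

Elias gamma(1628) = '0000000000' + '11001011100' = 000000000011001011100 (21 bits)


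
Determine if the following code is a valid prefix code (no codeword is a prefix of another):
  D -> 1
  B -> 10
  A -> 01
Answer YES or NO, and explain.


Checking each pair (does one codeword prefix another?):
  D='1' vs B='10': prefix -- VIOLATION

NO -- this is NOT a valid prefix code. D (1) is a prefix of B (10).


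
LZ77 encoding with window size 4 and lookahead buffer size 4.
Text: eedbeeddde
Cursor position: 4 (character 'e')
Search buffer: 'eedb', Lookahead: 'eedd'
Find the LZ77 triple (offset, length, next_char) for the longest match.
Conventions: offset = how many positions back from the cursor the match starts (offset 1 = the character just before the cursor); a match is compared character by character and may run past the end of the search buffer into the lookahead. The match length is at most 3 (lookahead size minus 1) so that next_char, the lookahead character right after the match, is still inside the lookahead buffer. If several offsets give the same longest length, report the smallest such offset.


Try each offset into the search buffer:
  offset=1 (pos 3, char 'b'): match length 0
  offset=2 (pos 2, char 'd'): match length 0
  offset=3 (pos 1, char 'e'): match length 1
  offset=4 (pos 0, char 'e'): match length 3
Longest match has length 3 at offset 4.
next_char = character at position 4 + 3 = 7 -> 'd'

Best match: offset=4, length=3 (matching 'eed' starting at position 0)
LZ77 triple: (4, 3, 'd')


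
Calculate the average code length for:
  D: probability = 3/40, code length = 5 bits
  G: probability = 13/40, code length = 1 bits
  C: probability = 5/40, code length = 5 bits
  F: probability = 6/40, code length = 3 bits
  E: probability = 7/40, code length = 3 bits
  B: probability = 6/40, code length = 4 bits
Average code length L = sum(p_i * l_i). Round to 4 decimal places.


Weighted contributions p_i * l_i:
  D: (3/40) * 5 = 15/40
  G: (13/40) * 1 = 13/40
  C: (5/40) * 5 = 25/40
  F: (6/40) * 3 = 18/40
  E: (7/40) * 3 = 21/40
  B: (6/40) * 4 = 24/40
Sum = (15 + 13 + 25 + 18 + 21 + 24)/40 = 116/40

L = 116/40 = 2.9000 bits/symbol


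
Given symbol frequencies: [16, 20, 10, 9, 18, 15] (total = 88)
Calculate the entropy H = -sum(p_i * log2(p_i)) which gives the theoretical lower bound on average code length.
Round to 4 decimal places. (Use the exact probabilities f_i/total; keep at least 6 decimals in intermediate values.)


Per-symbol terms -p_i * log2(p_i) with p_i = f_i/88:
  p = 16/88 = 0.181818: log2(p) = -2.459432, -p*log2(p) = 0.447169
  p = 20/88 = 0.227273: log2(p) = -2.137504, -p*log2(p) = 0.485796
  p = 10/88 = 0.113636: log2(p) = -3.137504, -p*log2(p) = 0.356534
  p = 9/88 = 0.102273: log2(p) = -3.289507, -p*log2(p) = 0.336427
  p = 18/88 = 0.204545: log2(p) = -2.289507, -p*log2(p) = 0.468308
  p = 15/88 = 0.170455: log2(p) = -2.552541, -p*log2(p) = 0.435092
H = 0.447169 + 0.485796 + 0.356534 + 0.336427 + 0.468308 + 0.435092 = 2.529326

H = 2.5293 bits/symbol


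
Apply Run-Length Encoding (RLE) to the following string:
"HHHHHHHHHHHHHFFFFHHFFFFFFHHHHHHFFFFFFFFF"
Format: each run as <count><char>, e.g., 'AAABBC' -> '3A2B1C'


Scanning runs left to right:
  i=0: run of 'H' x 13 -> '13H'
  i=13: run of 'F' x 4 -> '4F'
  i=17: run of 'H' x 2 -> '2H'
  i=19: run of 'F' x 6 -> '6F'
  i=25: run of 'H' x 6 -> '6H'
  i=31: run of 'F' x 9 -> '9F'

RLE = 13H4F2H6F6H9F


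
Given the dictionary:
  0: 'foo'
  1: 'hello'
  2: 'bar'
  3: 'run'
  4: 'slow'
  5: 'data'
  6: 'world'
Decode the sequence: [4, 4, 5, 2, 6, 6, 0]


Look up each index in the dictionary:
  4 -> 'slow'
  4 -> 'slow'
  5 -> 'data'
  2 -> 'bar'
  6 -> 'world'
  6 -> 'world'
  0 -> 'foo'

Decoded: "slow slow data bar world world foo"


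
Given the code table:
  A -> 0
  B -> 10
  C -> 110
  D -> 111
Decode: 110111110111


Decoding:
110 -> C
111 -> D
110 -> C
111 -> D


Result: CDCD


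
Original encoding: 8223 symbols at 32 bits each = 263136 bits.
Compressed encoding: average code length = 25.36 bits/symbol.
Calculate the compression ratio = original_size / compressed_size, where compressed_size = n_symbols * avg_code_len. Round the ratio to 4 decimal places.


original_size = n_symbols * orig_bits = 8223 * 32 = 263136 bits
compressed_size = n_symbols * avg_code_len = 8223 * 25.36 = 208535.28 bits
ratio = original_size / compressed_size = 263136 / 208535.28 = 1.2618

Compression ratio = 1.2618


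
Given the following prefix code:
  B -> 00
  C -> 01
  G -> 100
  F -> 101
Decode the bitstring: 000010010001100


Decoding step by step:
Bits 00 -> B
Bits 00 -> B
Bits 100 -> G
Bits 100 -> G
Bits 01 -> C
Bits 100 -> G


Decoded message: BBGGCG


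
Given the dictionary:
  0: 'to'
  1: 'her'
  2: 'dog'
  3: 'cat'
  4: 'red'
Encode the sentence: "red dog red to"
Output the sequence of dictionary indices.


Look up each word in the dictionary:
  'red' -> 4
  'dog' -> 2
  'red' -> 4
  'to' -> 0

Encoded: [4, 2, 4, 0]


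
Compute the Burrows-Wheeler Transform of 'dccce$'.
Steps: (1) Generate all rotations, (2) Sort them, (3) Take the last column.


Rotations (sorted):
  0: $dccce -> last char: e
  1: ccce$d -> last char: d
  2: cce$dc -> last char: c
  3: ce$dcc -> last char: c
  4: dccce$ -> last char: $
  5: e$dccc -> last char: c


BWT = edcc$c


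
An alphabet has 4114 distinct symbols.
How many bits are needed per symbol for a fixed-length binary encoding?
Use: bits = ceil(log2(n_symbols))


log2(4114) = 12.0063
Bracket: 2^12 = 4096 < 4114 <= 2^13 = 8192
So ceil(log2(4114)) = 13

bits = ceil(log2(4114)) = ceil(12.0063) = 13 bits


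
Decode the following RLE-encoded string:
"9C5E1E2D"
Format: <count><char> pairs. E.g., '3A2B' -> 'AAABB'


Expanding each <count><char> pair:
  9C -> 'CCCCCCCCC'
  5E -> 'EEEEE'
  1E -> 'E'
  2D -> 'DD'

Decoded = CCCCCCCCCEEEEEEDD


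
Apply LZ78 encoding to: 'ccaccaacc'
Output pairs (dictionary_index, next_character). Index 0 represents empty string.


LZ78 encoding steps:
Dictionary: {0: ''}
Step 1: w='' (idx 0), next='c' -> output (0, 'c'), add 'c' as idx 1
Step 2: w='c' (idx 1), next='a' -> output (1, 'a'), add 'ca' as idx 2
Step 3: w='c' (idx 1), next='c' -> output (1, 'c'), add 'cc' as idx 3
Step 4: w='' (idx 0), next='a' -> output (0, 'a'), add 'a' as idx 4
Step 5: w='a' (idx 4), next='c' -> output (4, 'c'), add 'ac' as idx 5
Step 6: w='c' (idx 1), end of input -> output (1, '')


Encoded: [(0, 'c'), (1, 'a'), (1, 'c'), (0, 'a'), (4, 'c'), (1, '')]


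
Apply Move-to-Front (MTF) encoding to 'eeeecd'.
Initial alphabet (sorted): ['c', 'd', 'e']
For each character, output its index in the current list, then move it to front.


MTF encoding:
'e': index 2 in ['c', 'd', 'e'] -> ['e', 'c', 'd']
'e': index 0 in ['e', 'c', 'd'] -> ['e', 'c', 'd']
'e': index 0 in ['e', 'c', 'd'] -> ['e', 'c', 'd']
'e': index 0 in ['e', 'c', 'd'] -> ['e', 'c', 'd']
'c': index 1 in ['e', 'c', 'd'] -> ['c', 'e', 'd']
'd': index 2 in ['c', 'e', 'd'] -> ['d', 'c', 'e']


Output: [2, 0, 0, 0, 1, 2]


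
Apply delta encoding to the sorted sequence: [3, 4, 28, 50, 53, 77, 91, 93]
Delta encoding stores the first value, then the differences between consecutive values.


First value: 3
Deltas:
  4 - 3 = 1
  28 - 4 = 24
  50 - 28 = 22
  53 - 50 = 3
  77 - 53 = 24
  91 - 77 = 14
  93 - 91 = 2


Delta encoded: [3, 1, 24, 22, 3, 24, 14, 2]


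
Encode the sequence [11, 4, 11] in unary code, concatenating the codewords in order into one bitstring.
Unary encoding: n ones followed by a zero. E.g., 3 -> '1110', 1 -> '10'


Encode each number as n ones followed by a terminating 0:
  11 -> 111111111110 (12 bits)
  4 -> 11110 (5 bits)
  11 -> 111111111110 (12 bits)
Total length = 12 + 5 + 12 = 29 bits.

Unary([11, 4, 11]) = 11111111111011110111111111110 (29 bits)


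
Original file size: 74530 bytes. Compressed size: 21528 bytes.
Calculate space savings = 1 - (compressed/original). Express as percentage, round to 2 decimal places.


ratio = compressed/original = 21528/74530 = 0.28885
savings = 1 - ratio = 1 - 0.28885 = 0.71115
as a percentage: 0.71115 * 100 = 71.11%

Space savings = 1 - 21528/74530 = 71.11%


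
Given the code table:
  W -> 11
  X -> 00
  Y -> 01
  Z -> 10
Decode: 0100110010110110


Decoding:
01 -> Y
00 -> X
11 -> W
00 -> X
10 -> Z
11 -> W
01 -> Y
10 -> Z


Result: YXWXZWYZ


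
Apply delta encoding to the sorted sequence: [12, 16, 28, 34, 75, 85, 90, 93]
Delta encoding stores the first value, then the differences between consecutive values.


First value: 12
Deltas:
  16 - 12 = 4
  28 - 16 = 12
  34 - 28 = 6
  75 - 34 = 41
  85 - 75 = 10
  90 - 85 = 5
  93 - 90 = 3


Delta encoded: [12, 4, 12, 6, 41, 10, 5, 3]


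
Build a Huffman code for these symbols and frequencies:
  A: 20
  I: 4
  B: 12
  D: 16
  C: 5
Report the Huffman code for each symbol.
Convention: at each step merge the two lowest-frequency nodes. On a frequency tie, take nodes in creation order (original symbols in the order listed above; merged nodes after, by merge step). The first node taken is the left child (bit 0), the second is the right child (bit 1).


Huffman tree construction:
Step 1: Merge I(4) + C(5) = 9
Step 2: Merge (I+C)(9) + B(12) = 21
Step 3: Merge D(16) + A(20) = 36
Step 4: Merge ((I+C)+B)(21) + (D+A)(36) = 57
Read each symbol's code off the tree from the root (left child = 0, right child = 1).

Codes:
  A: 11 (length 2)
  I: 000 (length 3)
  B: 01 (length 2)
  D: 10 (length 2)
  C: 001 (length 3)
Average code length: 123/57 = 2.1579 bits/symbol


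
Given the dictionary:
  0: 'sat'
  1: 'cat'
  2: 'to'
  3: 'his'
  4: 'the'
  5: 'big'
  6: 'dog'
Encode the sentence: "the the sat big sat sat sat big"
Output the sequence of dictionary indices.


Look up each word in the dictionary:
  'the' -> 4
  'the' -> 4
  'sat' -> 0
  'big' -> 5
  'sat' -> 0
  'sat' -> 0
  'sat' -> 0
  'big' -> 5

Encoded: [4, 4, 0, 5, 0, 0, 0, 5]


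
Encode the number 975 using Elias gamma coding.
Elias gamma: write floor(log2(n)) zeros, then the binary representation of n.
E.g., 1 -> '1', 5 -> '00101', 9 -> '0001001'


num_bits = floor(log2(975)) + 1 = 10
leading_zeros = num_bits - 1 = 9
binary(975) = 1111001111

Elias gamma(975) = '000000000' + '1111001111' = 0000000001111001111 (19 bits)


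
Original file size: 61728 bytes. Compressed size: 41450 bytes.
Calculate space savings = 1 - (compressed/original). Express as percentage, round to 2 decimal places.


ratio = compressed/original = 41450/61728 = 0.671494
savings = 1 - ratio = 1 - 0.671494 = 0.328506
as a percentage: 0.328506 * 100 = 32.85%

Space savings = 1 - 41450/61728 = 32.85%


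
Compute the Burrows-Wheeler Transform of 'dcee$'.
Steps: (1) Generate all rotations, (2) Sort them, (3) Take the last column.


Rotations (sorted):
  0: $dcee -> last char: e
  1: cee$d -> last char: d
  2: dcee$ -> last char: $
  3: e$dce -> last char: e
  4: ee$dc -> last char: c


BWT = ed$ec


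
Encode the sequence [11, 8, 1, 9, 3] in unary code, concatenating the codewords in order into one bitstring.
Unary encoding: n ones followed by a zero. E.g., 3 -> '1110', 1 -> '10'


Encode each number as n ones followed by a terminating 0:
  11 -> 111111111110 (12 bits)
  8 -> 111111110 (9 bits)
  1 -> 10 (2 bits)
  9 -> 1111111110 (10 bits)
  3 -> 1110 (4 bits)
Total length = 12 + 9 + 2 + 10 + 4 = 37 bits.

Unary([11, 8, 1, 9, 3]) = 1111111111101111111101011111111101110 (37 bits)


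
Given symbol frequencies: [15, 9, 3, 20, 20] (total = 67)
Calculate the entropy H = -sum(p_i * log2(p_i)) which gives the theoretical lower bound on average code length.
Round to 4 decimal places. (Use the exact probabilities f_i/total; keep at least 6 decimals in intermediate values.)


Per-symbol terms -p_i * log2(p_i) with p_i = f_i/67:
  p = 15/67 = 0.223881: log2(p) = -2.159199, -p*log2(p) = 0.483403
  p = 9/67 = 0.134328: log2(p) = -2.896164, -p*log2(p) = 0.389037
  p = 3/67 = 0.044776: log2(p) = -4.481127, -p*log2(p) = 0.200647
  p = 20/67 = 0.298507: log2(p) = -1.744161, -p*log2(p) = 0.520645
  p = 20/67 = 0.298507: log2(p) = -1.744161, -p*log2(p) = 0.520645
H = 0.483403 + 0.389037 + 0.200647 + 0.520645 + 0.520645 = 2.114377

H = 2.1144 bits/symbol


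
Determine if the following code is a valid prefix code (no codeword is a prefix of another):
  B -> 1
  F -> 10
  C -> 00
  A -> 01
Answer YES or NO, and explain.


Checking each pair (does one codeword prefix another?):
  B='1' vs F='10': prefix -- VIOLATION

NO -- this is NOT a valid prefix code. B (1) is a prefix of F (10).


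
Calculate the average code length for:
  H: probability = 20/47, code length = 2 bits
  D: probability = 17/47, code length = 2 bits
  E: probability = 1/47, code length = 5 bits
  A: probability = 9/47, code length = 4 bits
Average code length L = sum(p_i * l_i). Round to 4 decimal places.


Weighted contributions p_i * l_i:
  H: (20/47) * 2 = 40/47
  D: (17/47) * 2 = 34/47
  E: (1/47) * 5 = 5/47
  A: (9/47) * 4 = 36/47
Sum = (40 + 34 + 5 + 36)/47 = 115/47

L = 115/47 = 2.4468 bits/symbol


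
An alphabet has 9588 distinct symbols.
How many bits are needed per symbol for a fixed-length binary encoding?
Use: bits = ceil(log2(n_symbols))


log2(9588) = 13.227
Bracket: 2^13 = 8192 < 9588 <= 2^14 = 16384
So ceil(log2(9588)) = 14

bits = ceil(log2(9588)) = ceil(13.227) = 14 bits


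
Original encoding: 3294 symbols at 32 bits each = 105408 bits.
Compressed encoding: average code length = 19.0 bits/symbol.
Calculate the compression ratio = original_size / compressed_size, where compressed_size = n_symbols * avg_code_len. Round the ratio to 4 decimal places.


original_size = n_symbols * orig_bits = 3294 * 32 = 105408 bits
compressed_size = n_symbols * avg_code_len = 3294 * 19.0 = 62586.0 bits
ratio = original_size / compressed_size = 105408 / 62586.0 = 1.6842

Compression ratio = 1.6842


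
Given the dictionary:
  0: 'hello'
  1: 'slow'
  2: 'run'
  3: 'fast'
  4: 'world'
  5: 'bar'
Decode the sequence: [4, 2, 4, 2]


Look up each index in the dictionary:
  4 -> 'world'
  2 -> 'run'
  4 -> 'world'
  2 -> 'run'

Decoded: "world run world run"


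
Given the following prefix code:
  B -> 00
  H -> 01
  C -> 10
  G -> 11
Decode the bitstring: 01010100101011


Decoding step by step:
Bits 01 -> H
Bits 01 -> H
Bits 01 -> H
Bits 00 -> B
Bits 10 -> C
Bits 10 -> C
Bits 11 -> G


Decoded message: HHHBCCG


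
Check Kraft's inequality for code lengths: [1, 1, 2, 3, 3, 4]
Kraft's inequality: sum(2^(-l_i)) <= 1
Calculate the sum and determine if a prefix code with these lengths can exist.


Sum = 2^(-1) + 2^(-1) + 2^(-2) + 2^(-3) + 2^(-3) + 2^(-4)
    = 0.5 + 0.5 + 0.25 + 0.125 + 0.125 + 0.0625
    = 25/16 = 1.5625
Since 1.5625 > 1, Kraft's inequality is NOT satisfied.
A prefix code with these lengths CANNOT exist.

Kraft sum = 1.5625. Not satisfied.


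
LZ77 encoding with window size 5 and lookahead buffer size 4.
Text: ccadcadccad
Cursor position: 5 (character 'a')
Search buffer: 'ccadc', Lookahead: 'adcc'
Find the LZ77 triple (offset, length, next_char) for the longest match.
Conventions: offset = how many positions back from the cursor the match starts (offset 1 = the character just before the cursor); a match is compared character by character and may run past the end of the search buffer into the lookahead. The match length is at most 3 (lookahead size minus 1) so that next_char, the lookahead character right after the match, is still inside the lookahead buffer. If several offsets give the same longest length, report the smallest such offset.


Try each offset into the search buffer:
  offset=1 (pos 4, char 'c'): match length 0
  offset=2 (pos 3, char 'd'): match length 0
  offset=3 (pos 2, char 'a'): match length 3
  offset=4 (pos 1, char 'c'): match length 0
  offset=5 (pos 0, char 'c'): match length 0
Longest match has length 3 at offset 3.
next_char = character at position 5 + 3 = 8 -> 'c'

Best match: offset=3, length=3 (matching 'adc' starting at position 2)
LZ77 triple: (3, 3, 'c')


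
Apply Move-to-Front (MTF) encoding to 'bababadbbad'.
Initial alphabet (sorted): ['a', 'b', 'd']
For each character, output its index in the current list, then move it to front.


MTF encoding:
'b': index 1 in ['a', 'b', 'd'] -> ['b', 'a', 'd']
'a': index 1 in ['b', 'a', 'd'] -> ['a', 'b', 'd']
'b': index 1 in ['a', 'b', 'd'] -> ['b', 'a', 'd']
'a': index 1 in ['b', 'a', 'd'] -> ['a', 'b', 'd']
'b': index 1 in ['a', 'b', 'd'] -> ['b', 'a', 'd']
'a': index 1 in ['b', 'a', 'd'] -> ['a', 'b', 'd']
'd': index 2 in ['a', 'b', 'd'] -> ['d', 'a', 'b']
'b': index 2 in ['d', 'a', 'b'] -> ['b', 'd', 'a']
'b': index 0 in ['b', 'd', 'a'] -> ['b', 'd', 'a']
'a': index 2 in ['b', 'd', 'a'] -> ['a', 'b', 'd']
'd': index 2 in ['a', 'b', 'd'] -> ['d', 'a', 'b']


Output: [1, 1, 1, 1, 1, 1, 2, 2, 0, 2, 2]


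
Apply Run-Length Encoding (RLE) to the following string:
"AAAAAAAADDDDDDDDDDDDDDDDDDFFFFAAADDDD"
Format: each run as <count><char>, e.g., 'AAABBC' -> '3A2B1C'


Scanning runs left to right:
  i=0: run of 'A' x 8 -> '8A'
  i=8: run of 'D' x 18 -> '18D'
  i=26: run of 'F' x 4 -> '4F'
  i=30: run of 'A' x 3 -> '3A'
  i=33: run of 'D' x 4 -> '4D'

RLE = 8A18D4F3A4D


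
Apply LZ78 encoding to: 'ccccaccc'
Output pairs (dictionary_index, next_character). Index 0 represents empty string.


LZ78 encoding steps:
Dictionary: {0: ''}
Step 1: w='' (idx 0), next='c' -> output (0, 'c'), add 'c' as idx 1
Step 2: w='c' (idx 1), next='c' -> output (1, 'c'), add 'cc' as idx 2
Step 3: w='c' (idx 1), next='a' -> output (1, 'a'), add 'ca' as idx 3
Step 4: w='cc' (idx 2), next='c' -> output (2, 'c'), add 'ccc' as idx 4


Encoded: [(0, 'c'), (1, 'c'), (1, 'a'), (2, 'c')]


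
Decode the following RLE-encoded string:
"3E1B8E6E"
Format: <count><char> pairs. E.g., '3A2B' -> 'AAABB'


Expanding each <count><char> pair:
  3E -> 'EEE'
  1B -> 'B'
  8E -> 'EEEEEEEE'
  6E -> 'EEEEEE'

Decoded = EEEBEEEEEEEEEEEEEE
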